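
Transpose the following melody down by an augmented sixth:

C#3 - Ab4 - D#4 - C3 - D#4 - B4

C#3 becomes Eb2
Ab4 becomes Cbb4
D#4 becomes F3
C3 becomes Ebb2
D#4 becomes F3
B4 becomes Db4

Eb2 Cbb4 F3 Ebb2 F3 Db4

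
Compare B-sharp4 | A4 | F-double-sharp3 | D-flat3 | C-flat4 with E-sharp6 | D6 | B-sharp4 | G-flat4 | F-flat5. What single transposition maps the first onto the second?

up a perfect eleventh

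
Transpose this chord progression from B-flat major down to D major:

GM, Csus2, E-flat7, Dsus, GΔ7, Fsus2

B-flat major down to D major is a minor sixth; each chord root moves by that interval while the quality stays the same.
GM: root G down a minor sixth → B, giving BM.
Csus2: root C down a minor sixth → E, giving Esus2.
E-flat7: root E-flat down a minor sixth → G, giving G7.
Dsus: root D down a minor sixth → F#, giving F#sus.
GΔ7: root G down a minor sixth → B, giving BΔ7.
Fsus2: root F down a minor sixth → A, giving Asus2.

BM Esus2 G7 F#sus BΔ7 Asus2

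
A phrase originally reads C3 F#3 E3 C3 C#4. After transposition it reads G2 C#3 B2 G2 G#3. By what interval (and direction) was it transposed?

down a perfect fourth

Take the first pair: C3 → G2. C to G spans 4 letter names, so the interval is some kind of fourth.
G2 to C3 is 5 semitones, which makes it a perfect fourth; the second version is lower, so the direction is down.
Checking another pair — C#4 → G#3 — gives the same interval.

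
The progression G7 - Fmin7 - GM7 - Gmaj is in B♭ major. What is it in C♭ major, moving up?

Ab7 Gbmin7 AbM7 Abmaj

B♭ major up to C♭ major is a minor second; each chord root moves by that interval while the quality stays the same.
G7: root G up a minor second → Ab, giving Ab7.
Fmin7: root F up a minor second → Gb, giving Gbmin7.
GM7: root G up a minor second → Ab, giving AbM7.
Gmaj: root G up a minor second → Ab, giving Abmaj.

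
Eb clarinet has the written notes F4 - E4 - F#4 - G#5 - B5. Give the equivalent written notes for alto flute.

First find concert pitch: the Eb clarinet sounds a minor third above written, so F4 E4 F#4 G#5 B5 sounds Ab4 G4 A4 B5 D6.
Then write for alto flute: it sounds a perfect fourth below written, so the part must be a perfect fourth above concert.
Ab4 → Db5
G4 → C5
A4 → D5
B5 → E6
D6 → G6

Db5 C5 D5 E6 G6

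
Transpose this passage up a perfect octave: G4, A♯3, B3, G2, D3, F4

G5 A#4 B4 G3 D4 F5

G4 up a perfect octave is G5.
A#3: an octave up reaches A, and 12 semitones makes it A#4.
B3: an octave up reaches B, and 12 semitones makes it B4.
A perfect octave up from G2 gives G3.
D3 up a perfect octave is D4.
F4: an octave up reaches F, and 12 semitones makes it F5.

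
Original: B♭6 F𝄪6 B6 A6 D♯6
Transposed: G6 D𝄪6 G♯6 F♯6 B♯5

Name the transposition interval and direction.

From Bb6 to G6 is 3 letter names — a third of some quality.
G6 to Bb6 is 3 semitones, which makes it a minor third; the second version is lower, so the direction is down.
Checking another pair — D#6 → B#5 — gives the same interval.

down a minor third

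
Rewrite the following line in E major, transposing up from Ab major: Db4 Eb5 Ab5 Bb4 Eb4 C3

A4 B5 E6 F#5 B4 G#3

From Ab up to E is an augmented fifth; apply that to each pitch.
Db4 gives A4
Eb5 gives B5
Ab5 gives E6
Bb4 gives F#5
Eb4 gives B4
C3 gives G#3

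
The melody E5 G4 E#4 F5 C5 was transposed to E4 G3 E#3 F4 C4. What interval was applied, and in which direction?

From E5 to E4 is 8 letter names — an octave of some quality.
E4 to E5 is 12 semitones, which makes it a perfect octave; the second version is lower, so the direction is down.
Checking another pair — C5 → C4 — gives the same interval.

down a perfect octave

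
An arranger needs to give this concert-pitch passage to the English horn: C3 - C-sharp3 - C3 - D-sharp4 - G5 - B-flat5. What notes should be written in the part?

Written C4 sounds as F3 on the English horn, so concert pitches are written a perfect fifth up.
C3 -> G3
C#3 -> G#3
C3 -> G3
D#4 -> A#4
G5 -> D6
Bb5 -> F6

G3 G#3 G3 A#4 D6 F6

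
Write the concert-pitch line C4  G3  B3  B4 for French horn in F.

G4 D4 F#4 F#5

Written C4 sounds as F3 on the French horn in F, so concert pitches are written a perfect fifth up.
C4 to G4
G3 to D4
B3 to F#4
B4 to F#5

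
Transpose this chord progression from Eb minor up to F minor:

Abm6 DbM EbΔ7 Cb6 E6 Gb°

Bbm6 EbM FΔ7 Db6 F#6 Ab°

Eb minor up to F minor is a major second; each chord root moves by that interval while the quality stays the same.
Abm6: root Ab up a major second → Bb, giving Bbm6.
DbM: root Db up a major second → Eb, giving EbM.
EbΔ7: root Eb up a major second → F, giving FΔ7.
Cb6: root Cb up a major second → Db, giving Db6.
E6: root E up a major second → F#, giving F#6.
Gb°: root Gb up a major second → Ab, giving Ab°.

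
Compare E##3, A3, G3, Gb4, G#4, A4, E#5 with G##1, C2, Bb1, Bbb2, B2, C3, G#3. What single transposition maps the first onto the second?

down a major thirteenth

Take the first pair: E##3 → G##1. E to G spans 13 letter names, so the interval is some kind of thirteenth.
G##1 to E##3 is 21 semitones, which makes it a major thirteenth; the second version is lower, so the direction is down.
Checking another pair — E#5 → G#3 — gives the same interval.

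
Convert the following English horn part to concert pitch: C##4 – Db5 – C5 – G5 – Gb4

The English horn sounds a perfect fifth below written, so transpose each written note down a perfect fifth.
C##4 becomes F##3
Db5 becomes Gb4
C5 becomes F4
G5 becomes C5
Gb4 becomes Cb4

F##3 Gb4 F4 C5 Cb4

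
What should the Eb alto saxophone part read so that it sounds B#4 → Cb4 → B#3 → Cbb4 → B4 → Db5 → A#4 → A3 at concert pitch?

The Eb alto saxophone sounds a major sixth below written, so the written part must be a major sixth above concert — transpose each note up.
B#4 to G##5
Cb4 to Ab4
B#3 to G##4
Cbb4 to Abb4
B4 to G#5
Db5 to Bb5
A#4 to F##5
A3 to F#4

G##5 Ab4 G##4 Abb4 G#5 Bb5 F##5 F#4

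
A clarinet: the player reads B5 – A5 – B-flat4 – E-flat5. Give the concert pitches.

G#5 F#5 G4 C5

The A clarinet sounds a minor third below written, so transpose each written note down a minor third.
B5 gives G#5
A5 gives F#5
Bb4 gives G4
Eb5 gives C5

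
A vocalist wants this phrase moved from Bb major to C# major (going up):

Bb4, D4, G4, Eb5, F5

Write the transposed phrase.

C#5 E#4 A#4 F#5 G#5

From Bb up to C# is an augmented second; apply that to each pitch.
Bb4 becomes C#5
D4 becomes E#4
G4 becomes A#4
Eb5 becomes F#5
F5 becomes G#5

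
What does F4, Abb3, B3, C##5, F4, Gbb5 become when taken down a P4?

C4 Ebb3 F#3 G##4 C4 Dbb5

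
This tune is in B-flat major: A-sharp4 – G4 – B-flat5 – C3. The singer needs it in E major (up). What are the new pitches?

D##5 C#5 E6 F#3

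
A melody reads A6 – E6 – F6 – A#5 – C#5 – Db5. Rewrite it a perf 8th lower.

A5 E5 F5 A#4 C#4 Db4

A6 to A5
E6 to E5
F6 to F5
A#5 to A#4
C#5 to C#4
Db5 to Db4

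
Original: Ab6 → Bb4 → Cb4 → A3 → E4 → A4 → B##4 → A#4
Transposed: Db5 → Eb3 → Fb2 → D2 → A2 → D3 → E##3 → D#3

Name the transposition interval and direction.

down a perfect twelfth

From Ab6 to Db5 is 12 letter names — a twelfth of some quality.
Db5 to Ab6 is 19 semitones, which makes it a perfect twelfth; the second version is lower, so the direction is down.
Checking another pair — A#4 → D#3 — gives the same interval.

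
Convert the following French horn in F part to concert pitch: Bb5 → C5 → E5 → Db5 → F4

Eb5 F4 A4 Gb4 Bb3

The French horn in F sounds a perfect fifth below written, so transpose each written note down a perfect fifth.
Bb5 gives Eb5
C5 gives F4
E5 gives A4
Db5 gives Gb4
F4 gives Bb3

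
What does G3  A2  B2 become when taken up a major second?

G3 -> A3
A2 -> B2
B2 -> C#3

A3 B2 C#3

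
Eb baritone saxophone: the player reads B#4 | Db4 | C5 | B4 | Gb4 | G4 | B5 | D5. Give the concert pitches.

D#3 Fb2 Eb3 D3 Bbb2 Bb2 D4 F3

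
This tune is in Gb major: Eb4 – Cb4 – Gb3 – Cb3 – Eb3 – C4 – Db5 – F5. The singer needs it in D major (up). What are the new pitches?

B4 G4 D4 G3 B3 G#4 A5 C#6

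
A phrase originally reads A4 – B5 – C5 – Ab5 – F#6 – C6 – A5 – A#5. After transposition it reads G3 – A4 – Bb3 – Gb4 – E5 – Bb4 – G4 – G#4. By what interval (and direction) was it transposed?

down a major ninth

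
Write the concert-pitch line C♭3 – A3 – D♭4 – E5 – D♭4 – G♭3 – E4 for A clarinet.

Written C4 sounds as A3 on the A clarinet, so concert pitches are written a minor third up.
Cb3 gives Ebb3
A3 gives C4
Db4 gives Fb4
E5 gives G5
Db4 gives Fb4
Gb3 gives Bbb3
E4 gives G4

Ebb3 C4 Fb4 G5 Fb4 Bbb3 G4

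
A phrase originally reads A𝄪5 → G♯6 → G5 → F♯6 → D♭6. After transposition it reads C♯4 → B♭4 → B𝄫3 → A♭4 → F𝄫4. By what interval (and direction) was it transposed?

down an augmented thirteenth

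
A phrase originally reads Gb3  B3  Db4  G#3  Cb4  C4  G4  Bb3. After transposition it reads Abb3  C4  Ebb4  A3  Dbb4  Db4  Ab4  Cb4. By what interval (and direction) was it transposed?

up a minor second

Take the first pair: Gb3 → Abb3. G to A spans 2 letter names, so the interval is some kind of second.
Gb3 to Abb3 is 1 semitone, which makes it a minor second; the second version is higher, so the direction is up.
Checking another pair — Bb3 → Cb4 — gives the same interval.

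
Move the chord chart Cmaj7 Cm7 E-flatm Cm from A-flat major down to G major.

Bmaj7 Bm7 Dm Bm

A-flat major down to G major is a minor second; each chord root moves by that interval while the quality stays the same.
Cmaj7: root C down a minor second → B, giving Bmaj7.
Cm7: root C down a minor second → B, giving Bm7.
E-flatm: root E-flat down a minor second → D, giving Dm.
Cm: root C down a minor second → B, giving Bm.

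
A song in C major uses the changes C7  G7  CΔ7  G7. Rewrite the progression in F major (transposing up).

F7 C7 FΔ7 C7

C major up to F major is a perfect fourth; each chord root moves by that interval while the quality stays the same.
C7: root C up a perfect fourth → F, giving F7.
G7: root G up a perfect fourth → C, giving C7.
CΔ7: root C up a perfect fourth → F, giving FΔ7.
G7: root G up a perfect fourth → C, giving C7.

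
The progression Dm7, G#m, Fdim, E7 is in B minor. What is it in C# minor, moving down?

Em7 A#m Gdim F#7

B minor down to C# minor is a minor seventh; each chord root moves by that interval while the quality stays the same.
Dm7: root D down a minor seventh → E, giving Em7.
G#m: root G# down a minor seventh → A#, giving A#m.
Fdim: root F down a minor seventh → G, giving Gdim.
E7: root E down a minor seventh → F#, giving F#7.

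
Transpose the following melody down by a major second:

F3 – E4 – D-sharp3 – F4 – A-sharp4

Eb3 D4 C#3 Eb4 G#4

F3 → Eb3
E4 → D4
D#3 → C#3
F4 → Eb4
A#4 → G#4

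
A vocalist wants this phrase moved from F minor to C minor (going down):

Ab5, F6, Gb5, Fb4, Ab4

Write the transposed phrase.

Eb5 C6 Db5 Cb4 Eb4

F minor to C minor down is a perfect fourth, so every note moves down by that interval.
Ab5 → Eb5
F6 → C6
Gb5 → Db5
Fb4 → Cb4
Ab4 → Eb4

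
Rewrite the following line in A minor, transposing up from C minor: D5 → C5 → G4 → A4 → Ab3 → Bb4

B5 A5 E5 F#5 F4 G5

C minor to A minor up is a major sixth, so every note moves up by that interval.
D5 -> B5
C5 -> A5
G4 -> E5
A4 -> F#5
Ab3 -> F4
Bb4 -> G5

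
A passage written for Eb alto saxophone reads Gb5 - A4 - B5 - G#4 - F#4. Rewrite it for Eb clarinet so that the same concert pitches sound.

Gb4 A3 B4 G#3 F#3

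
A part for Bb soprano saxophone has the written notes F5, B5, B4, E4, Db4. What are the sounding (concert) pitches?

Eb5 A5 A4 D4 Cb4

Written C4 on the Bb soprano saxophone sounds as Bb3, a major second lower; apply that shift to every note.
F5 becomes Eb5
B5 becomes A5
B4 becomes A4
E4 becomes D4
Db4 becomes Cb4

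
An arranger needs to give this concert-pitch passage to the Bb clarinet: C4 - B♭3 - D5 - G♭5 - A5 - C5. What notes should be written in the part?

The Bb clarinet sounds a major second below written, so the written part must be a major second above concert — transpose each note up.
C4 becomes D4
Bb3 becomes C4
D5 becomes E5
Gb5 becomes Ab5
A5 becomes B5
C5 becomes D5

D4 C4 E5 Ab5 B5 D5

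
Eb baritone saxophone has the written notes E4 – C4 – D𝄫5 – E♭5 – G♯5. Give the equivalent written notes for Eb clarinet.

First find concert pitch: the Eb baritone saxophone sounds a major thirteenth below written, so E4 C4 D𝄫5 E♭5 G♯5 sounds G2 Eb2 Fbb3 Gb3 B3.
Then write for Eb clarinet: it sounds a minor third above written, so the part must be a minor third below concert.
G2 → E2
Eb2 → C2
Fbb3 → Dbb3
Gb3 → Eb3
B3 → G#3

E2 C2 Dbb3 Eb3 G#3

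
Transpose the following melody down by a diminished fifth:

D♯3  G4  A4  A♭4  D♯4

G##2 C#4 D#4 D4 G##3

D#3 to G##2
G4 to C#4
A4 to D#4
Ab4 to D4
D#4 to G##3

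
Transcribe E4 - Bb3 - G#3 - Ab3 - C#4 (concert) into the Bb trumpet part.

The Bb trumpet sounds a major second below written, so the written part must be a major second above concert — transpose each note up.
E4 becomes F#4
Bb3 becomes C4
G#3 becomes A#3
Ab3 becomes Bb3
C#4 becomes D#4

F#4 C4 A#3 Bb3 D#4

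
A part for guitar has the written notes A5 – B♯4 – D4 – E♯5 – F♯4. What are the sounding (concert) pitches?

The guitar sounds a perfect octave below written, so transpose each written note down a perfect octave.
A5 → A4
B#4 → B#3
D4 → D3
E#5 → E#4
F#4 → F#3

A4 B#3 D3 E#4 F#3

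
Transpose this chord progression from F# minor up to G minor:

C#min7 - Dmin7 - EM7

F# minor up to G minor is a minor second; each chord root moves by that interval while the quality stays the same.
C#min7: root C# up a minor second → D, giving Dmin7.
Dmin7: root D up a minor second → Eb, giving Ebmin7.
EM7: root E up a minor second → F, giving FM7.

Dmin7 Ebmin7 FM7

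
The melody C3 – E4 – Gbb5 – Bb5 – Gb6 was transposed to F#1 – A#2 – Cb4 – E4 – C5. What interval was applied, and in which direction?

Take the first pair: C3 → F#1. C to F spans 12 letter names, so the interval is some kind of twelfth.
F#1 to C3 is 18 semitones, which makes it a diminished twelfth; the second version is lower, so the direction is down.
Checking another pair — Gb6 → C5 — gives the same interval.

down a diminished twelfth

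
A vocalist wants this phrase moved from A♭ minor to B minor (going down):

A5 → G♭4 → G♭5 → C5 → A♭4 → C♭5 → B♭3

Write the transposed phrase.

B#4 A3 A4 D#4 B3 D4 C#3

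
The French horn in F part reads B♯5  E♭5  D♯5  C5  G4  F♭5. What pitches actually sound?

The French horn in F sounds a perfect fifth below written, so transpose each written note down a perfect fifth.
B#5 gives E#5
Eb5 gives Ab4
D#5 gives G#4
C5 gives F4
G4 gives C4
Fb5 gives Bbb4

E#5 Ab4 G#4 F4 C4 Bbb4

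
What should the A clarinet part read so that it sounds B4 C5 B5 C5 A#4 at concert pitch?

Written C4 sounds as A3 on the A clarinet, so concert pitches are written a minor third up.
B4 → D5
C5 → Eb5
B5 → D6
C5 → Eb5
A#4 → C#5

D5 Eb5 D6 Eb5 C#5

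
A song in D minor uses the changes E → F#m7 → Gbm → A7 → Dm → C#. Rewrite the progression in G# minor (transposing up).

A# B#m7 Cm D#7 G#m F##

D minor up to G# minor is an augmented fourth; each chord root moves by that interval while the quality stays the same.
E: root E up an augmented fourth → A#, giving A#.
F#m7: root F# up an augmented fourth → B#, giving B#m7.
Gbm: root Gb up an augmented fourth → C, giving Cm.
A7: root A up an augmented fourth → D#, giving D#7.
Dm: root D up an augmented fourth → G#, giving G#m.
C#: root C# up an augmented fourth → F##, giving F##.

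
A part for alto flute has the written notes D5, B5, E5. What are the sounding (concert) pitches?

The alto flute sounds a perfect fourth below written, so transpose each written note down a perfect fourth.
D5 -> A4
B5 -> F#5
E5 -> B4

A4 F#5 B4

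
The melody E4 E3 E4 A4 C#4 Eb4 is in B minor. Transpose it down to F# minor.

From B down to F# is a perfect fourth; apply that to each pitch.
E4 becomes B3
E3 becomes B2
E4 becomes B3
A4 becomes E4
C#4 becomes G#3
Eb4 becomes Bb3

B3 B2 B3 E4 G#3 Bb3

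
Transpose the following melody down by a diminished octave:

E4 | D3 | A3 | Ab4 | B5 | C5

E#3 D#2 A#2 A3 B#4 C#4

E4 down a diminished octave is E#3.
D3: an octave down reaches D, and 11 semitones makes it D#2.
A3 down a diminished octave is A#2.
Ab4 down a diminished octave is A3.
B5: an octave down reaches B, and 11 semitones makes it B#4.
C5 down a diminished octave is C#4.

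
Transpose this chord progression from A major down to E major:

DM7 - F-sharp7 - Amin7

A major down to E major is a perfect fourth; each chord root moves by that interval while the quality stays the same.
DM7: root D down a perfect fourth → A, giving AM7.
F-sharp7: root F-sharp down a perfect fourth → C#, giving C#7.
Amin7: root A down a perfect fourth → E, giving Emin7.

AM7 C#7 Emin7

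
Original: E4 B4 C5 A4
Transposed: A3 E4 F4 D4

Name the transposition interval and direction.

down a perfect fifth

From E4 to A3 is 5 letter names — a fifth of some quality.
A3 to E4 is 7 semitones, which makes it a perfect fifth; the second version is lower, so the direction is down.
Checking another pair — A4 → D4 — gives the same interval.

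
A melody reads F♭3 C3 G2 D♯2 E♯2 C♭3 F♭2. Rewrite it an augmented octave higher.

F4 C#4 G#3 D##3 E##3 C4 F3

Fb3 -> F4
C3 -> C#4
G2 -> G#3
D#2 -> D##3
E#2 -> E##3
Cb3 -> C4
Fb2 -> F3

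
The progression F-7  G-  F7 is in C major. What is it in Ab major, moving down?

Db-7 Eb- Db7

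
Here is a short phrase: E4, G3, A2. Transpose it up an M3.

G#4 B3 C#3

A major third up from E4 gives G#4.
G3 up a major third is B3.
A2: a third up reaches C, and 4 semitones makes it C#3.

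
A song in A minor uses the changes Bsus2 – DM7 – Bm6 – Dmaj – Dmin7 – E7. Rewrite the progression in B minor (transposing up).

A minor up to B minor is a major second; each chord root moves by that interval while the quality stays the same.
Bsus2: root B up a major second → C#, giving C#sus2.
DM7: root D up a major second → E, giving EM7.
Bm6: root B up a major second → C#, giving C#m6.
Dmaj: root D up a major second → E, giving Emaj.
Dmin7: root D up a major second → E, giving Emin7.
E7: root E up a major second → F#, giving F#7.

C#sus2 EM7 C#m6 Emaj Emin7 F#7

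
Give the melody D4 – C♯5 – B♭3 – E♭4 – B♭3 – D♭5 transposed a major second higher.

D4 gives E4
C#5 gives D#5
Bb3 gives C4
Eb4 gives F4
Bb3 gives C4
Db5 gives Eb5

E4 D#5 C4 F4 C4 Eb5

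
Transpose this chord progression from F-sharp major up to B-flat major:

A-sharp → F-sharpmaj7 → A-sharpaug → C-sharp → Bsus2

D Bbmaj7 Daug F Ebsus2

F-sharp major up to B-flat major is a diminished fourth; each chord root moves by that interval while the quality stays the same.
A-sharp: root A-sharp up a diminished fourth → D, giving D.
F-sharpmaj7: root F-sharp up a diminished fourth → Bb, giving Bbmaj7.
A-sharpaug: root A-sharp up a diminished fourth → D, giving Daug.
C-sharp: root C-sharp up a diminished fourth → F, giving F.
Bsus2: root B up a diminished fourth → Eb, giving Ebsus2.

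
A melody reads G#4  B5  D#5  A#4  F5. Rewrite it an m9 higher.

A5 C7 E6 B5 Gb6

A minor ninth up from G#4 gives A5.
B5: a ninth up reaches C, and 13 semitones makes it C7.
D#5 up a minor ninth is E6.
A minor ninth up from A#4 gives B5.
F5 up a minor ninth is Gb6.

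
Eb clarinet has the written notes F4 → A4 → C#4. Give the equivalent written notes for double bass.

Ab5 C6 E5

First find concert pitch: the Eb clarinet sounds a minor third above written, so F4 A4 C#4 sounds Ab4 C5 E4.
Then write for double bass: it sounds a perfect octave below written, so the part must be a perfect octave above concert.
Ab4 → Ab5
C5 → C6
E4 → E5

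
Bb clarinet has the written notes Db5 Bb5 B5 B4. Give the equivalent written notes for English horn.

First find concert pitch: the Bb clarinet sounds a major second below written, so Db5 Bb5 B5 B4 sounds Cb5 Ab5 A5 A4.
Then write for English horn: it sounds a perfect fifth below written, so the part must be a perfect fifth above concert.
Cb5 → Gb5
Ab5 → Eb6
A5 → E6
A4 → E5

Gb5 Eb6 E6 E5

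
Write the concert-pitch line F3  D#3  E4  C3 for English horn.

C4 A#3 B4 G3

Written C4 sounds as F3 on the English horn, so concert pitches are written a perfect fifth up.
F3 becomes C4
D#3 becomes A#3
E4 becomes B4
C3 becomes G3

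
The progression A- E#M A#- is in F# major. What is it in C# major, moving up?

E- B#M E#-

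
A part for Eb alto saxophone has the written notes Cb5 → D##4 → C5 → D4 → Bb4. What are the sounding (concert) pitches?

Written C4 on the Eb alto saxophone sounds as Eb3, a major sixth lower; apply that shift to every note.
Cb5 -> Ebb4
D##4 -> F##3
C5 -> Eb4
D4 -> F3
Bb4 -> Db4

Ebb4 F##3 Eb4 F3 Db4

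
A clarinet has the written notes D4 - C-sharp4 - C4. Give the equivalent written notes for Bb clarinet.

First find concert pitch: the A clarinet sounds a minor third below written, so D4 C-sharp4 C4 sounds B3 A#3 A3.
Then write for Bb clarinet: it sounds a major second below written, so the part must be a major second above concert.
B3 → C#4
A#3 → B#3
A3 → B3

C#4 B#3 B3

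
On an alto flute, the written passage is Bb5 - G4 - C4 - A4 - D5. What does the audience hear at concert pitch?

The alto flute sounds a perfect fourth below written, so transpose each written note down a perfect fourth.
Bb5 -> F5
G4 -> D4
C4 -> G3
A4 -> E4
D5 -> A4

F5 D4 G3 E4 A4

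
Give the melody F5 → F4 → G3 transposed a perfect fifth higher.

C6 C5 D4

F5: a fifth up reaches C, and 7 semitones makes it C6.
F4: a fifth up reaches C, and 7 semitones makes it C5.
A perfect fifth up from G3 gives D4.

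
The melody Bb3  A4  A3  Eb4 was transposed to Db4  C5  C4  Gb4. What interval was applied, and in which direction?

up a minor third

From Bb3 to Db4 is 3 letter names — a third of some quality.
Bb3 to Db4 is 3 semitones, which makes it a minor third; the second version is higher, so the direction is up.
Checking another pair — Eb4 → Gb4 — gives the same interval.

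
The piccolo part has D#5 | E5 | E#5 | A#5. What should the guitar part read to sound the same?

D#7 E7 E#7 A#7

First find concert pitch: the piccolo sounds a perfect octave above written, so D#5 E5 E#5 A#5 sounds D#6 E6 E#6 A#6.
Then write for guitar: it sounds a perfect octave below written, so the part must be a perfect octave above concert.
D#6 → D#7
E6 → E7
E#6 → E#7
A#6 → A#7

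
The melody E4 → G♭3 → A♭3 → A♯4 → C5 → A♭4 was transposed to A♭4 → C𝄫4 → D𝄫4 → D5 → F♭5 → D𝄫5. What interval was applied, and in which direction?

Take the first pair: E4 → Ab4. E to A spans 4 letter names, so the interval is some kind of fourth.
E4 to Ab4 is 4 semitones, which makes it a diminished fourth; the second version is higher, so the direction is up.
Checking another pair — Ab4 → Dbb5 — gives the same interval.

up a diminished fourth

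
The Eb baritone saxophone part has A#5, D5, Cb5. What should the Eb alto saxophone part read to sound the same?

A#4 D4 Cb4

First find concert pitch: the Eb baritone saxophone sounds a major thirteenth below written, so A#5 D5 Cb5 sounds C#4 F3 Ebb3.
Then write for Eb alto saxophone: it sounds a major sixth below written, so the part must be a major sixth above concert.
C#4 → A#4
F3 → D4
Ebb3 → Cb4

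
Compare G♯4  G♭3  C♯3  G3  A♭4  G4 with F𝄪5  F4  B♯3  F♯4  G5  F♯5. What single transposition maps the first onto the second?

Take the first pair: G#4 → F##5. G to F spans 7 letter names, so the interval is some kind of seventh.
G#4 to F##5 is 11 semitones, which makes it a major seventh; the second version is higher, so the direction is up.
Checking another pair — G4 → F#5 — gives the same interval.

up a major seventh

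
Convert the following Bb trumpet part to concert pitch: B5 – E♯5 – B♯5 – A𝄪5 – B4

The Bb trumpet sounds a major second below written, so transpose each written note down a major second.
B5 becomes A5
E#5 becomes D#5
B#5 becomes A#5
A##5 becomes G##5
B4 becomes A4

A5 D#5 A#5 G##5 A4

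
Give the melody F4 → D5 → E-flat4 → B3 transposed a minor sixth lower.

A3 F#4 G3 D#3

F4 becomes A3
D5 becomes F#4
Eb4 becomes G3
B3 becomes D#3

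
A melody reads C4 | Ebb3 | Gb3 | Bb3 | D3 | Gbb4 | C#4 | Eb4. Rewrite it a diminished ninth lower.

B#2 D2 F#2 A#2 C##2 F3 B##2 D#3

C4 becomes B#2
Ebb3 becomes D2
Gb3 becomes F#2
Bb3 becomes A#2
D3 becomes C##2
Gbb4 becomes F3
C#4 becomes B##2
Eb4 becomes D#3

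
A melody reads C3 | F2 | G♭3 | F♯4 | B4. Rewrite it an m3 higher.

C3 to Eb3
F2 to Ab2
Gb3 to Bbb3
F#4 to A4
B4 to D5

Eb3 Ab2 Bbb3 A4 D5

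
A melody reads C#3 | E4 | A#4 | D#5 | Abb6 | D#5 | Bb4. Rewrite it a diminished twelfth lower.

A diminished twelfth down from C#3 gives F##1.
E4 down a diminished twelfth is A#2.
A#4: a twelfth down reaches D, and 18 semitones makes it D##3.
D#5: a twelfth down reaches G, and 18 semitones makes it G##3.
Abb6 down a diminished twelfth is Db5.
D#5: a twelfth down reaches G, and 18 semitones makes it G##3.
Bb4: a twelfth down reaches E, and 18 semitones makes it E3.

F##1 A#2 D##3 G##3 Db5 G##3 E3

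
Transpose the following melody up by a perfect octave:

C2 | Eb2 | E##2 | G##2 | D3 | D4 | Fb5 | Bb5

C3 Eb3 E##3 G##3 D4 D5 Fb6 Bb6

C2: an octave up reaches C, and 12 semitones makes it C3.
Eb2: an octave up reaches E, and 12 semitones makes it Eb3.
E##2: an octave up reaches E, and 12 semitones makes it E##3.
G##2: an octave up reaches G, and 12 semitones makes it G##3.
D3 up a perfect octave is D4.
D4: an octave up reaches D, and 12 semitones makes it D5.
Fb5: an octave up reaches F, and 12 semitones makes it Fb6.
A perfect octave up from Bb5 gives Bb6.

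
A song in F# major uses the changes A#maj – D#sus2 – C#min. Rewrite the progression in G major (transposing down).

Bmaj Esus2 Dmin

F# major down to G major is a major seventh; each chord root moves by that interval while the quality stays the same.
A#maj: root A# down a major seventh → B, giving Bmaj.
D#sus2: root D# down a major seventh → E, giving Esus2.
C#min: root C# down a major seventh → D, giving Dmin.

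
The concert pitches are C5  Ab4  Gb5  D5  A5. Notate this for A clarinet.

Eb5 Cb5 Bbb5 F5 C6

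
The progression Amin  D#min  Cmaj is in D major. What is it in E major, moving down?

Bmin E#min Dmaj

D major down to E major is a minor seventh; each chord root moves by that interval while the quality stays the same.
Amin: root A down a minor seventh → B, giving Bmin.
D#min: root D# down a minor seventh → E#, giving E#min.
Cmaj: root C down a minor seventh → D, giving Dmaj.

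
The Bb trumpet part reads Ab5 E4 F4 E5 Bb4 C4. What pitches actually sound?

Gb5 D4 Eb4 D5 Ab4 Bb3

The Bb trumpet sounds a major second below written, so transpose each written note down a major second.
Ab5 -> Gb5
E4 -> D4
F4 -> Eb4
E5 -> D5
Bb4 -> Ab4
C4 -> Bb3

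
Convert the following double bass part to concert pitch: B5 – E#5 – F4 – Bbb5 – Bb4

B4 E#4 F3 Bbb4 Bb3

The double bass sounds a perfect octave below written, so transpose each written note down a perfect octave.
B5 → B4
E#5 → E#4
F4 → F3
Bbb5 → Bbb4
Bb4 → Bb3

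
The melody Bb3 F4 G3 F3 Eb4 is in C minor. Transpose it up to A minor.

C minor to A minor up is a major sixth, so every note moves up by that interval.
Bb3 → G4
F4 → D5
G3 → E4
F3 → D4
Eb4 → C5

G4 D5 E4 D4 C5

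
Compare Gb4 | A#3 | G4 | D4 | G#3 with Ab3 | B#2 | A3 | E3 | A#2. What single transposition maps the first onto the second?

From Gb4 to Ab3 is 7 letter names — a seventh of some quality.
Ab3 to Gb4 is 10 semitones, which makes it a minor seventh; the second version is lower, so the direction is down.
Checking another pair — G#3 → A#2 — gives the same interval.

down a minor seventh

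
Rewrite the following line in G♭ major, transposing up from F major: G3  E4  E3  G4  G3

From F up to G♭ is a minor second; apply that to each pitch.
G3 becomes Ab3
E4 becomes F4
E3 becomes F3
G4 becomes Ab4
G3 becomes Ab3

Ab3 F4 F3 Ab4 Ab3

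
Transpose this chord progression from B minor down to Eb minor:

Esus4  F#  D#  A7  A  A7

Absus4 Bb G Db7 Db Db7

B minor down to Eb minor is an augmented fifth; each chord root moves by that interval while the quality stays the same.
Esus4: root E down an augmented fifth → Ab, giving Absus4.
F#: root F# down an augmented fifth → Bb, giving Bb.
D#: root D# down an augmented fifth → G, giving G.
A7: root A down an augmented fifth → Db, giving Db7.
A: root A down an augmented fifth → Db, giving Db.
A7: root A down an augmented fifth → Db, giving Db7.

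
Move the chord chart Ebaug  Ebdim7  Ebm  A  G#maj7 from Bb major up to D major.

Gaug Gdim7 Gm C# B#maj7

Bb major up to D major is a major third; each chord root moves by that interval while the quality stays the same.
Ebaug: root Eb up a major third → G, giving Gaug.
Ebdim7: root Eb up a major third → G, giving Gdim7.
Ebm: root Eb up a major third → G, giving Gm.
A: root A up a major third → C#, giving C#.
G#maj7: root G# up a major third → B#, giving B#maj7.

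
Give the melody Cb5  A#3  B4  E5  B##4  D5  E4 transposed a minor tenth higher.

Cb5 up a minor tenth is Ebb6.
A#3 up a minor tenth is C#5.
B4: a tenth up reaches D, and 15 semitones makes it D6.
E5 up a minor tenth is G6.
B##4: a tenth up reaches D, and 15 semitones makes it D##6.
D5: a tenth up reaches F, and 15 semitones makes it F6.
E4 up a minor tenth is G5.

Ebb6 C#5 D6 G6 D##6 F6 G5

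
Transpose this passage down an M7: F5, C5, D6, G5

Gb4 Db4 Eb5 Ab4

F5 down a major seventh is Gb4.
C5 down a major seventh is Db4.
D6 down a major seventh is Eb5.
G5: a seventh down reaches A, and 11 semitones makes it Ab4.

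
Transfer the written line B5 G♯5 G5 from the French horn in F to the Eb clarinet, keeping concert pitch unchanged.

First find concert pitch: the French horn in F sounds a perfect fifth below written, so B5 G♯5 G5 sounds E5 C#5 C5.
Then write for Eb clarinet: it sounds a minor third above written, so the part must be a minor third below concert.
E5 → C#5
C#5 → A#4
C5 → A4

C#5 A#4 A4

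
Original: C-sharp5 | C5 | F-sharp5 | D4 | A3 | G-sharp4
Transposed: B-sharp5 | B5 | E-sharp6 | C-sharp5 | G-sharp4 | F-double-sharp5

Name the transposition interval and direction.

up a major seventh

From C#5 to B#5 is 7 letter names — a seventh of some quality.
C#5 to B#5 is 11 semitones, which makes it a major seventh; the second version is higher, so the direction is up.
Checking another pair — G#4 → F##5 — gives the same interval.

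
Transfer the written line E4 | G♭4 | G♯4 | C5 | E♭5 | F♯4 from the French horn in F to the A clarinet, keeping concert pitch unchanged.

C4 Ebb4 E4 Ab4 Cb5 D4

First find concert pitch: the French horn in F sounds a perfect fifth below written, so E4 G♭4 G♯4 C5 E♭5 F♯4 sounds A3 Cb4 C#4 F4 Ab4 B3.
Then write for A clarinet: it sounds a minor third below written, so the part must be a minor third above concert.
A3 → C4
Cb4 → Ebb4
C#4 → E4
F4 → Ab4
Ab4 → Cb5
B3 → D4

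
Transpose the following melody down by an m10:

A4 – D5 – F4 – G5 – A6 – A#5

A minor tenth down from A4 gives F#3.
A minor tenth down from D5 gives B3.
F4 down a minor tenth is D3.
G5: a tenth down reaches E, and 15 semitones makes it E4.
A6 down a minor tenth is F#5.
A#5: a tenth down reaches F, and 15 semitones makes it F##4.

F#3 B3 D3 E4 F#5 F##4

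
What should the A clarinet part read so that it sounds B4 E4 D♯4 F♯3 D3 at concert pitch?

The A clarinet sounds a minor third below written, so the written part must be a minor third above concert — transpose each note up.
B4 → D5
E4 → G4
D#4 → F#4
F#3 → A3
D3 → F3

D5 G4 F#4 A3 F3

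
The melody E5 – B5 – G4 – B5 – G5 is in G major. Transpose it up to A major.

From G up to A is a major second; apply that to each pitch.
E5 gives F#5
B5 gives C#6
G4 gives A4
B5 gives C#6
G5 gives A5

F#5 C#6 A4 C#6 A5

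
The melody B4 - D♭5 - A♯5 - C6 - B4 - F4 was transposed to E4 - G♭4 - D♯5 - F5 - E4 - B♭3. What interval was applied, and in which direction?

down a perfect fifth

From B4 to E4 is 5 letter names — a fifth of some quality.
E4 to B4 is 7 semitones, which makes it a perfect fifth; the second version is lower, so the direction is down.
Checking another pair — F4 → Bb3 — gives the same interval.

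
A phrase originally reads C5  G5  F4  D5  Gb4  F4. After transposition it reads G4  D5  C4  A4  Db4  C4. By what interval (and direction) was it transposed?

Take the first pair: C5 → G4. C to G spans 4 letter names, so the interval is some kind of fourth.
G4 to C5 is 5 semitones, which makes it a perfect fourth; the second version is lower, so the direction is down.
Checking another pair — F4 → C4 — gives the same interval.

down a perfect fourth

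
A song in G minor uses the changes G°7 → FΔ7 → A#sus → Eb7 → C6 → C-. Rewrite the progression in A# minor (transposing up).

A#°7 G#Δ7 B##sus F#7 D#6 D#-

G minor up to A# minor is an augmented second; each chord root moves by that interval while the quality stays the same.
G°7: root G up an augmented second → A#, giving A#°7.
FΔ7: root F up an augmented second → G#, giving G#Δ7.
A#sus: root A# up an augmented second → B##, giving B##sus.
Eb7: root Eb up an augmented second → F#, giving F#7.
C6: root C up an augmented second → D#, giving D#6.
C-: root C up an augmented second → D#, giving D#-.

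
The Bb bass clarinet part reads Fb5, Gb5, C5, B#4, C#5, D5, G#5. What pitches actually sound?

The Bb bass clarinet sounds a major ninth below written, so transpose each written note down a major ninth.
Fb5 -> Ebb4
Gb5 -> Fb4
C5 -> Bb3
B#4 -> A#3
C#5 -> B3
D5 -> C4
G#5 -> F#4

Ebb4 Fb4 Bb3 A#3 B3 C4 F#4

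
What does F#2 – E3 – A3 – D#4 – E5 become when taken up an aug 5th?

C##3 B#3 E#4 A##4 B#5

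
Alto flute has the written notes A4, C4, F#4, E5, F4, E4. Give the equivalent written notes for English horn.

First find concert pitch: the alto flute sounds a perfect fourth below written, so A4 C4 F#4 E5 F4 E4 sounds E4 G3 C#4 B4 C4 B3.
Then write for English horn: it sounds a perfect fifth below written, so the part must be a perfect fifth above concert.
E4 → B4
G3 → D4
C#4 → G#4
B4 → F#5
C4 → G4
B3 → F#4

B4 D4 G#4 F#5 G4 F#4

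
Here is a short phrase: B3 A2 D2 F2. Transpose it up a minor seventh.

A4 G3 C3 Eb3

B3 to A4
A2 to G3
D2 to C3
F2 to Eb3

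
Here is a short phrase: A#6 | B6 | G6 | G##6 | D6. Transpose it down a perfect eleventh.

E#5 F#5 D5 D##5 A4

A#6 down a perfect eleventh is E#5.
B6: an eleventh down reaches F, and 17 semitones makes it F#5.
G6 down a perfect eleventh is D5.
G##6 down a perfect eleventh is D##5.
D6 down a perfect eleventh is A4.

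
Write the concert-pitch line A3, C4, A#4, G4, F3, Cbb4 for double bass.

Written C4 sounds as C3 on the double bass, so concert pitches are written a perfect octave up.
A3 becomes A4
C4 becomes C5
A#4 becomes A#5
G4 becomes G5
F3 becomes F4
Cbb4 becomes Cbb5

A4 C5 A#5 G5 F4 Cbb5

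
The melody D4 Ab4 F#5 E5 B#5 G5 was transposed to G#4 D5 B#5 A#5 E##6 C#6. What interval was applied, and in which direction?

up an augmented fourth

Take the first pair: D4 → G#4. D to G spans 4 letter names, so the interval is some kind of fourth.
D4 to G#4 is 6 semitones, which makes it an augmented fourth; the second version is higher, so the direction is up.
Checking another pair — G5 → C#6 — gives the same interval.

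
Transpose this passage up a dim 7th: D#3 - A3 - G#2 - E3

C4 Gb4 F3 Db4

D#3 -> C4
A3 -> Gb4
G#2 -> F3
E3 -> Db4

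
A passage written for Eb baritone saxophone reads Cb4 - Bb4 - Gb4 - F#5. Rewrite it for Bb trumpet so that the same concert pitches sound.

First find concert pitch: the Eb baritone saxophone sounds a major thirteenth below written, so Cb4 Bb4 Gb4 F#5 sounds Ebb2 Db3 Bbb2 A3.
Then write for Bb trumpet: it sounds a major second below written, so the part must be a major second above concert.
Ebb2 → Fb2
Db3 → Eb3
Bbb2 → Cb3
A3 → B3

Fb2 Eb3 Cb3 B3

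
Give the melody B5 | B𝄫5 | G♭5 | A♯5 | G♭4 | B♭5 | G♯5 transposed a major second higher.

C#6 Cb6 Ab5 B#5 Ab4 C6 A#5

B5 up a major second is C#6.
A major second up from Bbb5 gives Cb6.
Gb5: a second up reaches A, and 2 semitones makes it Ab5.
A#5: a second up reaches B, and 2 semitones makes it B#5.
Gb4: a second up reaches A, and 2 semitones makes it Ab4.
A major second up from Bb5 gives C6.
G#5: a second up reaches A, and 2 semitones makes it A#5.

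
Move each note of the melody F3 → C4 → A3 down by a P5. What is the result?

F3 becomes Bb2
C4 becomes F3
A3 becomes D3

Bb2 F3 D3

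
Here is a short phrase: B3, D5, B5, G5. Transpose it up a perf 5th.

F#4 A5 F#6 D6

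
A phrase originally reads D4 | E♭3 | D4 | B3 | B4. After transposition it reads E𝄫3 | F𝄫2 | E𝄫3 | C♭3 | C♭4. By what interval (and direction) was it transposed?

down an augmented seventh

From D4 to Ebb3 is 7 letter names — a seventh of some quality.
Ebb3 to D4 is 12 semitones, which makes it an augmented seventh; the second version is lower, so the direction is down.
Checking another pair — B4 → Cb4 — gives the same interval.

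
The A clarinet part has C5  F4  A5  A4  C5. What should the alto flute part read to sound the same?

D5 G4 B5 B4 D5

First find concert pitch: the A clarinet sounds a minor third below written, so C5 F4 A5 A4 C5 sounds A4 D4 F#5 F#4 A4.
Then write for alto flute: it sounds a perfect fourth below written, so the part must be a perfect fourth above concert.
A4 → D5
D4 → G4
F#5 → B5
F#4 → B4
A4 → D5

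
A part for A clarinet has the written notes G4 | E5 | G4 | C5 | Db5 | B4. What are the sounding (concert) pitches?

E4 C#5 E4 A4 Bb4 G#4

Written C4 on the A clarinet sounds as A3, a minor third lower; apply that shift to every note.
G4 gives E4
E5 gives C#5
G4 gives E4
C5 gives A4
Db5 gives Bb4
B4 gives G#4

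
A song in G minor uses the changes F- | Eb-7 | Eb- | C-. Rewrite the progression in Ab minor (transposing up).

G minor up to Ab minor is a minor second; each chord root moves by that interval while the quality stays the same.
F-: root F up a minor second → Gb, giving Gb-.
Eb-7: root Eb up a minor second → Fb, giving Fb-7.
Eb-: root Eb up a minor second → Fb, giving Fb-.
C-: root C up a minor second → Db, giving Db-.

Gb- Fb-7 Fb- Db-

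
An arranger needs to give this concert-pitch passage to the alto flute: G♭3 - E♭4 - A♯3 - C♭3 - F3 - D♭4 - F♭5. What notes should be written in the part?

Cb4 Ab4 D#4 Fb3 Bb3 Gb4 Bbb5

Written C4 sounds as G3 on the alto flute, so concert pitches are written a perfect fourth up.
Gb3 → Cb4
Eb4 → Ab4
A#3 → D#4
Cb3 → Fb3
F3 → Bb3
Db4 → Gb4
Fb5 → Bbb5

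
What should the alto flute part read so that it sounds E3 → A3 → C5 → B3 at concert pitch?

Written C4 sounds as G3 on the alto flute, so concert pitches are written a perfect fourth up.
E3 to A3
A3 to D4
C5 to F5
B3 to E4

A3 D4 F5 E4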